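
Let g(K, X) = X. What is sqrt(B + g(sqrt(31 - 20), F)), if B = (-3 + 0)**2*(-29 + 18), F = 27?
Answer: 6*I*sqrt(2) ≈ 8.4853*I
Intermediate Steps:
B = -99 (B = (-3)**2*(-11) = 9*(-11) = -99)
sqrt(B + g(sqrt(31 - 20), F)) = sqrt(-99 + 27) = sqrt(-72) = 6*I*sqrt(2)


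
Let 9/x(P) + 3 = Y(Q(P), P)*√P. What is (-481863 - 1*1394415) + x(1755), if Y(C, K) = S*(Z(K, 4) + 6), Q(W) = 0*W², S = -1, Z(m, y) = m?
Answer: -1134620194113129/604718594 - 5283*√195/604718594 ≈ -1.8763e+6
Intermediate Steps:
Q(W) = 0
Y(C, K) = -6 - K (Y(C, K) = -(K + 6) = -(6 + K) = -6 - K)
x(P) = 9/(-3 + √P*(-6 - P)) (x(P) = 9/(-3 + (-6 - P)*√P) = 9/(-3 + √P*(-6 - P)))
(-481863 - 1*1394415) + x(1755) = (-481863 - 1*1394415) - 9/(3 + √1755*(6 + 1755)) = (-481863 - 1394415) - 9/(3 + (3*√195)*1761) = -1876278 - 9/(3 + 5283*√195)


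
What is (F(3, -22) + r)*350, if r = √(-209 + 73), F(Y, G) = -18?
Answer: -6300 + 700*I*√34 ≈ -6300.0 + 4081.7*I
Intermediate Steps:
r = 2*I*√34 (r = √(-136) = 2*I*√34 ≈ 11.662*I)
(F(3, -22) + r)*350 = (-18 + 2*I*√34)*350 = -6300 + 700*I*√34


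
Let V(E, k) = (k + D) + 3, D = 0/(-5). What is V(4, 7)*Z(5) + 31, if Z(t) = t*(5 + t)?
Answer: 531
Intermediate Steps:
D = 0 (D = 0*(-⅕) = 0)
V(E, k) = 3 + k (V(E, k) = (k + 0) + 3 = k + 3 = 3 + k)
V(4, 7)*Z(5) + 31 = (3 + 7)*(5*(5 + 5)) + 31 = 10*(5*10) + 31 = 10*50 + 31 = 500 + 31 = 531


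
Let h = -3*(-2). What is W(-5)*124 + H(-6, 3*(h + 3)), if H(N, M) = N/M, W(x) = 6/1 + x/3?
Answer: 4834/9 ≈ 537.11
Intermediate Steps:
W(x) = 6 + x/3 (W(x) = 6*1 + x*(⅓) = 6 + x/3)
h = 6
W(-5)*124 + H(-6, 3*(h + 3)) = (6 + (⅓)*(-5))*124 - 6*1/(3*(6 + 3)) = (6 - 5/3)*124 - 6/(3*9) = (13/3)*124 - 6/27 = 1612/3 - 6*1/27 = 1612/3 - 2/9 = 4834/9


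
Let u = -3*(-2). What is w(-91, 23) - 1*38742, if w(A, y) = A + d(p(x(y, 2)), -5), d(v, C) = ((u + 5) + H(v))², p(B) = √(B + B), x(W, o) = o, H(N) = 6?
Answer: -38544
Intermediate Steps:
u = 6
p(B) = √2*√B (p(B) = √(2*B) = √2*√B)
d(v, C) = 289 (d(v, C) = ((6 + 5) + 6)² = (11 + 6)² = 17² = 289)
w(A, y) = 289 + A (w(A, y) = A + 289 = 289 + A)
w(-91, 23) - 1*38742 = (289 - 91) - 1*38742 = 198 - 38742 = -38544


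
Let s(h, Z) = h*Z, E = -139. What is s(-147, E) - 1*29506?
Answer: -9073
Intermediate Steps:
s(h, Z) = Z*h
s(-147, E) - 1*29506 = -139*(-147) - 1*29506 = 20433 - 29506 = -9073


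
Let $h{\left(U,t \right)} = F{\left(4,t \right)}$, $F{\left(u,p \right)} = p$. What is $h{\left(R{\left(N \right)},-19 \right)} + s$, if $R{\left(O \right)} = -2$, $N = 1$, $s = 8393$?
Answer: $8374$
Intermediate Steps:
$h{\left(U,t \right)} = t$
$h{\left(R{\left(N \right)},-19 \right)} + s = -19 + 8393 = 8374$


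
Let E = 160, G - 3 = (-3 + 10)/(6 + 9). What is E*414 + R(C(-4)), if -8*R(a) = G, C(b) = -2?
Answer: 1987187/30 ≈ 66240.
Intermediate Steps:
G = 52/15 (G = 3 + (-3 + 10)/(6 + 9) = 3 + 7/15 = 52/15 ≈ 3.4667)
R(a) = -13/30 (R(a) = -⅛*52/15 = -13/30)
E*414 + R(C(-4)) = 160*414 - 13/30 = 66240 - 13/30 = 1987187/30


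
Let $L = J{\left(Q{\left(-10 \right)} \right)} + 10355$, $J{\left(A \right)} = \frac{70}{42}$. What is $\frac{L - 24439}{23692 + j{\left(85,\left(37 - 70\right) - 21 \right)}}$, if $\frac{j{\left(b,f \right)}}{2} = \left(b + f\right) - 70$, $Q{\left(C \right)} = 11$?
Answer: $- \frac{42247}{70842} \approx -0.59636$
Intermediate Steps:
$J{\left(A \right)} = \frac{5}{3}$ ($J{\left(A \right)} = 70 \cdot \frac{1}{42} = \frac{5}{3}$)
$j{\left(b,f \right)} = -140 + 2 b + 2 f$ ($j{\left(b,f \right)} = 2 \left(\left(b + f\right) - 70\right) = 2 \left(-70 + b + f\right) = -140 + 2 b + 2 f$)
$L = \frac{31070}{3}$ ($L = \frac{5}{3} + 10355 = \frac{31070}{3} \approx 10357.0$)
$\frac{L - 24439}{23692 + j{\left(85,\left(37 - 70\right) - 21 \right)}} = \frac{\frac{31070}{3} - 24439}{23692 + \left(-140 + 2 \cdot 85 + 2 \left(\left(37 - 70\right) - 21\right)\right)} = - \frac{42247}{3 \left(23692 + \left(-140 + 170 + 2 \left(-33 - 21\right)\right)\right)} = - \frac{42247}{3 \left(23692 + \left(-140 + 170 + 2 \left(-54\right)\right)\right)} = - \frac{42247}{3 \left(23692 - 78\right)} = - \frac{42247}{3 \cdot 23614} = \left(- \frac{42247}{3}\right) \frac{1}{23614} = - \frac{42247}{70842}$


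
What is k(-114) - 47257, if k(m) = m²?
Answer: -34261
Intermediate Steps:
k(-114) - 47257 = (-114)² - 47257 = 12996 - 47257 = -34261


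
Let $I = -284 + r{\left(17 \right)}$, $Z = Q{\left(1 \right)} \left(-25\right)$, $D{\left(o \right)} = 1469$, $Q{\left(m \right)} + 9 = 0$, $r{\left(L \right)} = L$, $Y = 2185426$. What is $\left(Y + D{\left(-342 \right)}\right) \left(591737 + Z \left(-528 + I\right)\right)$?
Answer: $902885843490$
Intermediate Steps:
$Q{\left(m \right)} = -9$ ($Q{\left(m \right)} = -9 + 0 = -9$)
$Z = 225$ ($Z = \left(-9\right) \left(-25\right) = 225$)
$I = -267$ ($I = -284 + 17 = -267$)
$\left(Y + D{\left(-342 \right)}\right) \left(591737 + Z \left(-528 + I\right)\right) = \left(2185426 + 1469\right) \left(591737 + 225 \left(-528 - 267\right)\right) = 2186895 \left(591737 + 225 \left(-795\right)\right) = 2186895 \left(591737 - 178875\right) = 2186895 \cdot 412862 = 902885843490$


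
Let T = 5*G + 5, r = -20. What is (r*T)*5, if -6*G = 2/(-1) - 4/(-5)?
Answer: -600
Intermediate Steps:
G = ⅕ (G = -(2/(-1) - 4/(-5))/6 = -(2*(-1) - 4*(-⅕))/6 = -(-2 + ⅘)/6 = -⅙*(-6/5) = ⅕ ≈ 0.20000)
T = 6 (T = 5*(⅕) + 5 = 1 + 5 = 6)
(r*T)*5 = -20*6*5 = -120*5 = -600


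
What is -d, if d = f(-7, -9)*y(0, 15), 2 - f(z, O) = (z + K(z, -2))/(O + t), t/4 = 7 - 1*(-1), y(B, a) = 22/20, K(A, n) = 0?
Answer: -583/230 ≈ -2.5348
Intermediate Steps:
y(B, a) = 11/10 (y(B, a) = 22*(1/20) = 11/10)
t = 32 (t = 4*(7 - 1*(-1)) = 4*(7 + 1) = 4*8 = 32)
f(z, O) = 2 - z/(32 + O) (f(z, O) = 2 - (z + 0)/(O + 32) = 2 - z/(32 + O))
d = 583/230 (d = ((64 - 1*(-7) + 2*(-9))/(32 - 9))*(11/10) = ((64 + 7 - 18)/23)*(11/10) = ((1/23)*53)*(11/10) = (53/23)*(11/10) = 583/230 ≈ 2.5348)
-d = -1*583/230 = -583/230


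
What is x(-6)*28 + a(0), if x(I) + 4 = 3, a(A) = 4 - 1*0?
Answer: -24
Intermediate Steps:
a(A) = 4 (a(A) = 4 + 0 = 4)
x(I) = -1 (x(I) = -4 + 3 = -1)
x(-6)*28 + a(0) = -1*28 + 4 = -28 + 4 = -24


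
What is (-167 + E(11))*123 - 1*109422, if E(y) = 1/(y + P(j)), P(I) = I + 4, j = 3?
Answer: -779737/6 ≈ -1.2996e+5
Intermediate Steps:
P(I) = 4 + I
E(y) = 1/(7 + y) (E(y) = 1/(y + (4 + 3)) = 1/(y + 7) = 1/(7 + y))
(-167 + E(11))*123 - 1*109422 = (-167 + 1/(7 + 11))*123 - 1*109422 = (-167 + 1/18)*123 - 109422 = -3005/18*123 - 109422 = -123205/6 - 109422 = -779737/6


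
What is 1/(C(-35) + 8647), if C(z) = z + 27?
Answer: 1/8639 ≈ 0.00011575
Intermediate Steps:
C(z) = 27 + z
1/(C(-35) + 8647) = 1/((27 - 35) + 8647) = 1/(-8 + 8647) = 1/8639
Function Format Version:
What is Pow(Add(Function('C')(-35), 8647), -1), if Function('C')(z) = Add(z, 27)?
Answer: Rational(1, 8639) ≈ 0.00011575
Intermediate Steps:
Function('C')(z) = Add(27, z)
Pow(Add(Function('C')(-35), 8647), -1) = Pow(Add(Add(27, -35), 8647), -1) = Pow(Add(-8, 8647), -1) = Pow(8639, -1) = Rational(1, 8639)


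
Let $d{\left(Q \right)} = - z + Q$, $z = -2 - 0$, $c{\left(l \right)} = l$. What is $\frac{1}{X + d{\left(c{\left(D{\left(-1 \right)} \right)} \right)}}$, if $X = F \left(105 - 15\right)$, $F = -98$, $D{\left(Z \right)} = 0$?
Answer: $- \frac{1}{8818} \approx -0.0001134$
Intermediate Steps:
$z = -2$ ($z = -2 + 0 = -2$)
$X = -8820$ ($X = - 98 \left(105 - 15\right) = \left(-98\right) 90 = -8820$)
$d{\left(Q \right)} = 2 + Q$ ($d{\left(Q \right)} = \left(-1\right) \left(-2\right) + Q = 2 + Q$)
$\frac{1}{X + d{\left(c{\left(D{\left(-1 \right)} \right)} \right)}} = \frac{1}{-8820 + \left(2 + 0\right)} = \frac{1}{-8820 + 2} = \frac{1}{-8818} = - \frac{1}{8818}$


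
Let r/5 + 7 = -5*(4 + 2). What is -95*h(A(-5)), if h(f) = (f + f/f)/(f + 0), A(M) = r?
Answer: -3496/37 ≈ -94.486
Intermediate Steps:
r = -185 (r = -35 + 5*(-5*(4 + 2)) = -35 + 5*(-5*6) = -35 + 5*(-30) = -35 - 150 = -185)
A(M) = -185
h(f) = (1 + f)/f (h(f) = (f + 1)/f = (1 + f)/f)
-95*h(A(-5)) = -95*(1 - 185)/(-185) = -(-19)*(-184)/37 = -95*184/185 = -3496/37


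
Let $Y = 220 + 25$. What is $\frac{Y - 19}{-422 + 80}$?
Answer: $- \frac{113}{171} \approx -0.66082$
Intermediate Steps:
$Y = 245$
$\frac{Y - 19}{-422 + 80} = \frac{245 - 19}{-422 + 80} = \frac{226}{-342} = 226 \left(- \frac{1}{342}\right) = - \frac{113}{171}$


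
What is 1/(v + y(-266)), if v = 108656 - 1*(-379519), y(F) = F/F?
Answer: 1/488176 ≈ 2.0484e-6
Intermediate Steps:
y(F) = 1
v = 488175 (v = 108656 + 379519 = 488175)
1/(v + y(-266)) = 1/(488175 + 1) = 1/488176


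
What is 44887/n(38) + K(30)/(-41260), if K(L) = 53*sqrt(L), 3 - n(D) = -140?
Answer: 44887/143 - 53*sqrt(30)/41260 ≈ 313.89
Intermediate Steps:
n(D) = 143 (n(D) = 3 - 1*(-140) = 3 + 140 = 143)
44887/n(38) + K(30)/(-41260) = 44887/143 + (53*sqrt(30))/(-41260) = 44887*(1/143) + (53*sqrt(30))*(-1/41260) = 44887/143 - 53*sqrt(30)/41260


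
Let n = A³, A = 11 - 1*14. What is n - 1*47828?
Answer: -47855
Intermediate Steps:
A = -3 (A = 11 - 14 = -3)
n = -27 (n = (-3)³ = -27)
n - 1*47828 = -27 - 1*47828 = -27 - 47828 = -47855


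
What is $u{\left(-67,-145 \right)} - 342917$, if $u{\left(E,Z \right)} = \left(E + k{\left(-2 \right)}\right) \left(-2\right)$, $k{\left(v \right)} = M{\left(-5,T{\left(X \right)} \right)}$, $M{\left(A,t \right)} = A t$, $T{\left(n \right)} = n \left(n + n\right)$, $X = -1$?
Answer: $-342763$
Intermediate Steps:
$T{\left(n \right)} = 2 n^{2}$ ($T{\left(n \right)} = n 2 n = 2 n^{2}$)
$k{\left(v \right)} = -10$ ($k{\left(v \right)} = - 5 \cdot 2 \left(-1\right)^{2} = - 5 \cdot 2 \cdot 1 = \left(-5\right) 2 = -10$)
$u{\left(E,Z \right)} = 20 - 2 E$ ($u{\left(E,Z \right)} = \left(E - 10\right) \left(-2\right) = \left(-10 + E\right) \left(-2\right) = 20 - 2 E$)
$u{\left(-67,-145 \right)} - 342917 = \left(20 - -134\right) - 342917 = \left(20 + 134\right) - 342917 = 154 - 342917 = -342763$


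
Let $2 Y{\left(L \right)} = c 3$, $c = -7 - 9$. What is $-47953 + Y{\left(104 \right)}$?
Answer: $-47977$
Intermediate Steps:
$c = -16$ ($c = -7 - 9 = -16$)
$Y{\left(L \right)} = -24$ ($Y{\left(L \right)} = \frac{\left(-16\right) 3}{2} = \frac{1}{2} \left(-48\right) = -24$)
$-47953 + Y{\left(104 \right)} = -47953 - 24 = -47977$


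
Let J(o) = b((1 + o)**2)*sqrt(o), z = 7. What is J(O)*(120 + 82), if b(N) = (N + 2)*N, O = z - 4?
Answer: 58176*sqrt(3) ≈ 1.0076e+5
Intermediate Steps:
O = 3 (O = 7 - 4 = 3)
b(N) = N*(2 + N) (b(N) = (2 + N)*N = N*(2 + N))
J(o) = sqrt(o)*(1 + o)**2*(2 + (1 + o)**2) (J(o) = ((1 + o)**2*(2 + (1 + o)**2))*sqrt(o) = sqrt(o)*(1 + o)**2*(2 + (1 + o)**2))
J(O)*(120 + 82) = (sqrt(3)*(1 + 3)**2*(2 + (1 + 3)**2))*(120 + 82) = (sqrt(3)*4**2*(2 + 4**2))*202 = (sqrt(3)*16*(2 + 16))*202 = (sqrt(3)*16*18)*202 = (288*sqrt(3))*202 = 58176*sqrt(3)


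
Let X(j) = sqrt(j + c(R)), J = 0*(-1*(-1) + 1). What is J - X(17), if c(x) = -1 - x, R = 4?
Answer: -2*sqrt(3) ≈ -3.4641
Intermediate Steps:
J = 0 (J = 0*(1 + 1) = 0*2 = 0)
X(j) = sqrt(-5 + j) (X(j) = sqrt(j + (-1 - 1*4)) = sqrt(j + (-1 - 4)) = sqrt(j - 5) = sqrt(-5 + j))
J - X(17) = 0 - sqrt(-5 + 17) = 0 - sqrt(12) = 0 - 2*sqrt(3) = -2*sqrt(3)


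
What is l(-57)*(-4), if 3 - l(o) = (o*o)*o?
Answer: -740784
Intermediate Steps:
l(o) = 3 - o³ (l(o) = 3 - o*o*o = 3 - o²*o = 3 - o³)
l(-57)*(-4) = (3 - 1*(-57)³)*(-4) = (3 - 1*(-185193))*(-4) = (3 + 185193)*(-4) = 185196*(-4) = -740784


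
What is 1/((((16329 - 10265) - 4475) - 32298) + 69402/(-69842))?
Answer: -34921/1072423690 ≈ -3.2563e-5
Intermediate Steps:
1/((((16329 - 10265) - 4475) - 32298) + 69402/(-69842)) = 1/(((6064 - 4475) - 32298) + 69402*(-1/69842)) = 1/((1589 - 32298) - 34701/34921) = 1/(-30709 - 34701/34921) = 1/(-1072423690/34921) = -34921/1072423690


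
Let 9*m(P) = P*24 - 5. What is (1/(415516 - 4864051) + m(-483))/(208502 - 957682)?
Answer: 4299138367/2499565088475 ≈ 0.0017200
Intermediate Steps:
m(P) = -5/9 + 8*P/3 (m(P) = (P*24 - 5)/9 = (24*P - 5)/9 = (-5 + 24*P)/9 = -5/9 + 8*P/3)
(1/(415516 - 4864051) + m(-483))/(208502 - 957682) = (1/(415516 - 4864051) + (-5/9 + (8/3)*(-483)))/(208502 - 957682) = (1/(-4448535) + (-5/9 - 1288))/(-749180) = (-1/4448535 - 11597/9)*(-1/749180) = -17196553468/13345605*(-1/749180) = 4299138367/2499565088475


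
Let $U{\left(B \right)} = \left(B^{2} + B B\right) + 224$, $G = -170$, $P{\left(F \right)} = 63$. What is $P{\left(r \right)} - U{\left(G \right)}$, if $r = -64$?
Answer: $-57961$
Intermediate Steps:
$U{\left(B \right)} = 224 + 2 B^{2}$ ($U{\left(B \right)} = \left(B^{2} + B^{2}\right) + 224 = 2 B^{2} + 224 = 224 + 2 B^{2}$)
$P{\left(r \right)} - U{\left(G \right)} = 63 - \left(224 + 2 \left(-170\right)^{2}\right) = 63 - \left(224 + 2 \cdot 28900\right) = 63 - \left(224 + 57800\right) = 63 - 58024 = -57961$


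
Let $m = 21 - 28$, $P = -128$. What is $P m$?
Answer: $896$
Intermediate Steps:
$m = -7$ ($m = 21 - 28 = -7$)
$P m = \left(-128\right) \left(-7\right) = 896$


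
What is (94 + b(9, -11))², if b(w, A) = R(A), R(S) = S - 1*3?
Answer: 6400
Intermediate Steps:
R(S) = -3 + S (R(S) = S - 3 = -3 + S)
b(w, A) = -3 + A
(94 + b(9, -11))² = (94 + (-3 - 11))² = (94 - 14)² = 80² = 6400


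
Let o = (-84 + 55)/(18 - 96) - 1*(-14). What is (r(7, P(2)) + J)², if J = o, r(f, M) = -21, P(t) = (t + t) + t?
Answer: 267289/6084 ≈ 43.933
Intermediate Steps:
P(t) = 3*t (P(t) = 2*t + t = 3*t)
o = 1121/78 (o = -29/(-78) + 14 = -29*(-1/78) + 14 = 29/78 + 14 = 1121/78 ≈ 14.372)
J = 1121/78 ≈ 14.372
(r(7, P(2)) + J)² = (-21 + 1121/78)² = (-517/78)² = 267289/6084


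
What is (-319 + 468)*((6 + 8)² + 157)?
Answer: 52597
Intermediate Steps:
(-319 + 468)*((6 + 8)² + 157) = 149*(14² + 157) = 149*(196 + 157) = 149*353 = 52597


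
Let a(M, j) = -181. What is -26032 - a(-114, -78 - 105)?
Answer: -25851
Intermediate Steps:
-26032 - a(-114, -78 - 105) = -26032 - 1*(-181) = -26032 + 181 = -25851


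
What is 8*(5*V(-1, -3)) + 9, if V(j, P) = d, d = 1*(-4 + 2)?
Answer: -71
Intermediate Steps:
d = -2 (d = 1*(-2) = -2)
V(j, P) = -2
8*(5*V(-1, -3)) + 9 = 8*(5*(-2)) + 9 = 8*(-10) + 9 = -80 + 9 = -71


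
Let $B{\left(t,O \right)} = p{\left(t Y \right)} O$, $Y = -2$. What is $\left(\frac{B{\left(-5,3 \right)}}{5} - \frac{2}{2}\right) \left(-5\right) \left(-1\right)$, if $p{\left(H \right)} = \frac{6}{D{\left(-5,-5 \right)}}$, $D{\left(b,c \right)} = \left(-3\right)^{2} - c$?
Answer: $- \frac{26}{7} \approx -3.7143$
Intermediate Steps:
$D{\left(b,c \right)} = 9 - c$
$p{\left(H \right)} = \frac{3}{7}$ ($p{\left(H \right)} = \frac{6}{9 - -5} = \frac{6}{9 + 5} = \frac{6}{14} = 6 \cdot \frac{1}{14} = \frac{3}{7}$)
$B{\left(t,O \right)} = \frac{3 O}{7}$
$\left(\frac{B{\left(-5,3 \right)}}{5} - \frac{2}{2}\right) \left(-5\right) \left(-1\right) = \left(\frac{\frac{3}{7} \cdot 3}{5} - \frac{2}{2}\right) \left(-5\right) \left(-1\right) = \left(\frac{9}{7} \cdot \frac{1}{5} - 1\right) \left(-5\right) \left(-1\right) = \left(\frac{9}{35} - 1\right) \left(-5\right) \left(-1\right) = \left(- \frac{26}{35}\right) \left(-5\right) \left(-1\right) = \frac{26}{7} \left(-1\right) = - \frac{26}{7}$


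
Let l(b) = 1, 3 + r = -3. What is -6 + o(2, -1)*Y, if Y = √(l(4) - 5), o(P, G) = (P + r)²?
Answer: -6 + 32*I ≈ -6.0 + 32.0*I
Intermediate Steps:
r = -6 (r = -3 - 3 = -6)
o(P, G) = (-6 + P)² (o(P, G) = (P - 6)² = (-6 + P)²)
Y = 2*I (Y = √(1 - 5) = √(-4) = 2*I ≈ 2.0*I)
-6 + o(2, -1)*Y = -6 + (-6 + 2)²*(2*I) = -6 + (-4)²*(2*I) = -6 + 16*(2*I) = -6 + 32*I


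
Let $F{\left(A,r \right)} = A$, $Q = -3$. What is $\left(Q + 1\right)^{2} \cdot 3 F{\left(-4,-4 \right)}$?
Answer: $-48$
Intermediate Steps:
$\left(Q + 1\right)^{2} \cdot 3 F{\left(-4,-4 \right)} = \left(-3 + 1\right)^{2} \cdot 3 \left(-4\right) = \left(-2\right)^{2} \cdot 3 \left(-4\right) = 4 \cdot 3 \left(-4\right) = 12 \left(-4\right) = -48$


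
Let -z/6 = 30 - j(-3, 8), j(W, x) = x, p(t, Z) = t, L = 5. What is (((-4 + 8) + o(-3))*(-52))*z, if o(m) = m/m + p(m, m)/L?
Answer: 151008/5 ≈ 30202.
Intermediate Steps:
o(m) = 1 + m/5 (o(m) = m/m + m/5 = 1 + m*(⅕) = 1 + m/5)
z = -132 (z = -6*(30 - 1*8) = -6*(30 - 8) = -6*22 = -132)
(((-4 + 8) + o(-3))*(-52))*z = (((-4 + 8) + (1 + (⅕)*(-3)))*(-52))*(-132) = ((4 + (1 - ⅗))*(-52))*(-132) = ((4 + ⅖)*(-52))*(-132) = ((22/5)*(-52))*(-132) = -1144/5*(-132) = 151008/5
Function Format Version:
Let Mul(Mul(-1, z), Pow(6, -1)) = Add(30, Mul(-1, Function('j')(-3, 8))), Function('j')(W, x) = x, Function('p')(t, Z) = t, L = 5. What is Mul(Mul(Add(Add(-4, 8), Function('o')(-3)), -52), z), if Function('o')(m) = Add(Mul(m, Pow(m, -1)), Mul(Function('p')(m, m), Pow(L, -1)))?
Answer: Rational(151008, 5) ≈ 30202.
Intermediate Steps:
Function('o')(m) = Add(1, Mul(Rational(1, 5), m)) (Function('o')(m) = Add(Mul(m, Pow(m, -1)), Mul(m, Pow(5, -1))) = Add(1, Mul(m, Rational(1, 5))) = Add(1, Mul(Rational(1, 5), m)))
z = -132 (z = Mul(-6, Add(30, Mul(-1, 8))) = Mul(-6, Add(30, -8)) = Mul(-6, 22) = -132)
Mul(Mul(Add(Add(-4, 8), Function('o')(-3)), -52), z) = Mul(Mul(Add(Add(-4, 8), Add(1, Mul(Rational(1, 5), -3))), -52), -132) = Mul(Mul(Add(4, Add(1, Rational(-3, 5))), -52), -132) = Mul(Mul(Add(4, Rational(2, 5)), -52), -132) = Mul(Mul(Rational(22, 5), -52), -132) = Mul(Rational(-1144, 5), -132) = Rational(151008, 5)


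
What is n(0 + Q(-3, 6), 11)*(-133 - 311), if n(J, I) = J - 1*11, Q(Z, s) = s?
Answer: 2220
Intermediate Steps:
n(J, I) = -11 + J (n(J, I) = J - 11 = -11 + J)
n(0 + Q(-3, 6), 11)*(-133 - 311) = (-11 + (0 + 6))*(-133 - 311) = (-11 + 6)*(-444) = -5*(-444) = 2220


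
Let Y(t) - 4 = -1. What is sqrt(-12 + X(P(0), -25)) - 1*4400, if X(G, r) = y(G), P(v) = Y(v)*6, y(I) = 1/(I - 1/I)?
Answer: -4400 + I*sqrt(1246134)/323 ≈ -4400.0 + 3.456*I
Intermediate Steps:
Y(t) = 3 (Y(t) = 4 - 1 = 3)
P(v) = 18 (P(v) = 3*6 = 18)
X(G, r) = G/(-1 + G**2)
sqrt(-12 + X(P(0), -25)) - 1*4400 = sqrt(-12 + 18/(-1 + 18**2)) - 1*4400 = sqrt(-12 + 18/(-1 + 324)) - 4400 = sqrt(-12 + 18/323) - 4400 = sqrt(-3858/323) - 4400 = I*sqrt(1246134)/323 - 4400 = -4400 + I*sqrt(1246134)/323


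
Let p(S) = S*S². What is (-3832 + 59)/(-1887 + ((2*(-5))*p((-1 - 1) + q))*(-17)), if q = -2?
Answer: 3773/12767 ≈ 0.29553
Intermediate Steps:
p(S) = S³
(-3832 + 59)/(-1887 + ((2*(-5))*p((-1 - 1) + q))*(-17)) = (-3832 + 59)/(-1887 + ((2*(-5))*((-1 - 1) - 2)³)*(-17)) = -3773/(-1887 - 10*(-2 - 2)³*(-17)) = -3773/(-1887 - 10*(-4)³*(-17)) = -3773/(-1887 - 10*(-64)*(-17)) = -3773/(-1887 + 640*(-17)) = -3773/(-1887 - 10880) = -3773/(-12767) = -3773*(-1/12767) = 3773/12767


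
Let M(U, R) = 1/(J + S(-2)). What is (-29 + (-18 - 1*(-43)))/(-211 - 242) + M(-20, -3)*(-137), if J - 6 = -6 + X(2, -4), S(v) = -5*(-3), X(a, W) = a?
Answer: -61993/7701 ≈ -8.0500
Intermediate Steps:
S(v) = 15
J = 2 (J = 6 + (-6 + 2) = 6 - 4 = 2)
M(U, R) = 1/17 (M(U, R) = 1/(2 + 15) = 1/17)
(-29 + (-18 - 1*(-43)))/(-211 - 242) + M(-20, -3)*(-137) = (-29 + (-18 - 1*(-43)))/(-211 - 242) + (1/17)*(-137) = (-29 + (-18 + 43))/(-453) - 137/17 = (-29 + 25)*(-1/453) - 137/17 = -4*(-1/453) - 137/17 = 4/453 - 137/17 = -61993/7701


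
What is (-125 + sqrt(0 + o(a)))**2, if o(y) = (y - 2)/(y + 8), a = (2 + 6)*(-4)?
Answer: (750 - sqrt(51))**2/36 ≈ 15329.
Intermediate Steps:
a = -32 (a = 8*(-4) = -32)
o(y) = (-2 + y)/(8 + y)
(-125 + sqrt(0 + o(a)))**2 = (-125 + sqrt(0 + (-2 - 32)/(8 - 32)))**2 = (-125 + sqrt(0 - 34/(-24)))**2 = (-125 + sqrt(0 - 1/24*(-34)))**2 = (-125 + sqrt(0 + 17/12))**2 = (-125 + sqrt(17/12))**2 = (-125 + sqrt(51)/6)**2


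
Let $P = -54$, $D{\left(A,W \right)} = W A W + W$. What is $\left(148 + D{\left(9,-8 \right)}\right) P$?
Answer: $-38664$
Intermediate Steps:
$D{\left(A,W \right)} = W + A W^{2}$ ($D{\left(A,W \right)} = A W W + W = A W^{2} + W = W + A W^{2}$)
$\left(148 + D{\left(9,-8 \right)}\right) P = \left(148 - 8 \left(1 + 9 \left(-8\right)\right)\right) \left(-54\right) = \left(148 - 8 \left(1 - 72\right)\right) \left(-54\right) = \left(148 - -568\right) \left(-54\right) = \left(148 + 568\right) \left(-54\right) = 716 \left(-54\right) = -38664$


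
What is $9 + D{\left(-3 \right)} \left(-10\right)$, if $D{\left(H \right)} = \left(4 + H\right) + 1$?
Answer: $-11$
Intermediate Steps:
$D{\left(H \right)} = 5 + H$
$9 + D{\left(-3 \right)} \left(-10\right) = 9 + \left(5 - 3\right) \left(-10\right) = 9 + 2 \left(-10\right) = 9 - 20 = -11$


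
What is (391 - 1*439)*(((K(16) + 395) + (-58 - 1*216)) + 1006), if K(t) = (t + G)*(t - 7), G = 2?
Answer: -61872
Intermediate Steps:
K(t) = (-7 + t)*(2 + t) (K(t) = (t + 2)*(t - 7) = (2 + t)*(-7 + t) = (-7 + t)*(2 + t))
(391 - 1*439)*(((K(16) + 395) + (-58 - 1*216)) + 1006) = (391 - 1*439)*((((-14 + 16² - 5*16) + 395) + (-58 - 1*216)) + 1006) = (391 - 439)*((((-14 + 256 - 80) + 395) + (-58 - 216)) + 1006) = -48*(((162 + 395) - 274) + 1006) = -48*((557 - 274) + 1006) = -48*(283 + 1006) = -48*1289 = -61872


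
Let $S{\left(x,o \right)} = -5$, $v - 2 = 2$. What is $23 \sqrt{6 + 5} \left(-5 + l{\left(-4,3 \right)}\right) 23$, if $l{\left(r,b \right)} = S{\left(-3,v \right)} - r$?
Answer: $- 3174 \sqrt{11} \approx -10527.0$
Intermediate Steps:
$v = 4$ ($v = 2 + 2 = 4$)
$l{\left(r,b \right)} = -5 - r$
$23 \sqrt{6 + 5} \left(-5 + l{\left(-4,3 \right)}\right) 23 = 23 \sqrt{6 + 5} \left(-5 - 1\right) 23 = 23 \sqrt{11} \left(-5 + \left(-5 + 4\right)\right) 23 = 23 \sqrt{11} \left(-5 - 1\right) 23 = 23 \sqrt{11} \left(-6\right) 23 = 23 \left(- 6 \sqrt{11}\right) 23 = - 138 \sqrt{11} \cdot 23 = - 3174 \sqrt{11}$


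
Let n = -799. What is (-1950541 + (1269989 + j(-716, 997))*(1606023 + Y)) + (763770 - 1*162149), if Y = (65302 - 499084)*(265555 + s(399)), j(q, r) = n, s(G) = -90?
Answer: -146150189022827250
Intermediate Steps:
j(q, r) = -799
Y = -115153938630 (Y = (65302 - 499084)*(265555 - 90) = -433782*265465 = -115153938630)
(-1950541 + (1269989 + j(-716, 997))*(1606023 + Y)) + (763770 - 1*162149) = (-1950541 + (1269989 - 799)*(1606023 - 115153938630)) + (763770 - 1*162149) = (-1950541 + 1269190*(-115152332607)) + (763770 - 162149) = (-1950541 - 146150189021478330) + 601621 = -146150189023428871 + 601621 = -146150189022827250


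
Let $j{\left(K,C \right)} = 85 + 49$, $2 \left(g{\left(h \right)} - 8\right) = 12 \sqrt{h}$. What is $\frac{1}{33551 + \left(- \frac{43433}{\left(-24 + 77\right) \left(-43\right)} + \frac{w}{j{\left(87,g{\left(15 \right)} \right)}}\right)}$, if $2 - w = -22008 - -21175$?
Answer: $\frac{305386}{10253728673} \approx 2.9783 \cdot 10^{-5}$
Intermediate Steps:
$g{\left(h \right)} = 8 + 6 \sqrt{h}$ ($g{\left(h \right)} = 8 + \frac{12 \sqrt{h}}{2} = 8 + 6 \sqrt{h}$)
$w = 835$ ($w = 2 - \left(-22008 - -21175\right) = 2 - \left(-22008 + 21175\right) = 2 - -833 = 2 + 833 = 835$)
$j{\left(K,C \right)} = 134$
$\frac{1}{33551 + \left(- \frac{43433}{\left(-24 + 77\right) \left(-43\right)} + \frac{w}{j{\left(87,g{\left(15 \right)} \right)}}\right)} = \frac{1}{33551 - \left(- \frac{835}{134} + 43433 \left(- \frac{1}{43 \left(-24 + 77\right)}\right)\right)} = \frac{1}{33551 - \left(- \frac{835}{134} + \frac{43433}{53 \left(-43\right)}\right)} = \frac{1}{33551 - \left(- \frac{835}{134} + \frac{43433}{-2279}\right)} = \frac{1}{33551 + \left(\left(-43433\right) \left(- \frac{1}{2279}\right) + \frac{835}{134}\right)} = \frac{1}{33551 + \left(\frac{43433}{2279} + \frac{835}{134}\right)} = \frac{1}{33551 + \frac{7722987}{305386}} = \frac{1}{\frac{10253728673}{305386}} = \frac{305386}{10253728673}$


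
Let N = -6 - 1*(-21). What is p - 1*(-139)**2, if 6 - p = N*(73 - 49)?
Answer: -19675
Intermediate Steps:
N = 15 (N = -6 + 21 = 15)
p = -354 (p = 6 - 15*(73 - 49) = 6 - 15*24 = 6 - 1*360 = 6 - 360 = -354)
p - 1*(-139)**2 = -354 - 1*(-139)**2 = -354 - 1*19321 = -354 - 19321 = -19675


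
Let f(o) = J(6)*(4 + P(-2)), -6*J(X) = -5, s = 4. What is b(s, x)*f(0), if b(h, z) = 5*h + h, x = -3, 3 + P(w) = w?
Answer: -20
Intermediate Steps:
J(X) = ⅚ (J(X) = -⅙*(-5) = ⅚)
P(w) = -3 + w
f(o) = -⅚ (f(o) = 5*(4 + (-3 - 2))/6 = 5*(4 - 5)/6 = (⅚)*(-1) = -⅚)
b(h, z) = 6*h
b(s, x)*f(0) = (6*4)*(-⅚) = 24*(-⅚) = -20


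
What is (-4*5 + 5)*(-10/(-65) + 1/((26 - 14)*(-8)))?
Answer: -895/416 ≈ -2.1514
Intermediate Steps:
(-4*5 + 5)*(-10/(-65) + 1/((26 - 14)*(-8))) = (-20 + 5)*(-10*(-1/65) - ⅛/12) = -15*(2/13 + (1/12)*(-⅛)) = -15*(2/13 - 1/96) = -15*179/1248 = -895/416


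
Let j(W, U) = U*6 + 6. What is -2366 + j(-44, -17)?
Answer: -2462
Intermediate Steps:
j(W, U) = 6 + 6*U (j(W, U) = 6*U + 6 = 6 + 6*U)
-2366 + j(-44, -17) = -2366 + (6 + 6*(-17)) = -2366 + (6 - 102) = -2366 - 96 = -2462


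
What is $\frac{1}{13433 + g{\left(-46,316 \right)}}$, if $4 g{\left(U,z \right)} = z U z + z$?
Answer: $- \frac{1}{1134832} \approx -8.8119 \cdot 10^{-7}$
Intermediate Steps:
$g{\left(U,z \right)} = \frac{z}{4} + \frac{U z^{2}}{4}$ ($g{\left(U,z \right)} = \frac{z U z + z}{4} = \frac{U z z + z}{4} = \frac{U z^{2} + z}{4} = \frac{z + U z^{2}}{4} = \frac{z}{4} + \frac{U z^{2}}{4}$)
$\frac{1}{13433 + g{\left(-46,316 \right)}} = \frac{1}{13433 + \frac{1}{4} \cdot 316 \left(1 - 14536\right)} = \frac{1}{13433 + \frac{1}{4} \cdot 316 \left(-14535\right)} = \frac{1}{13433 - 1148265} = \frac{1}{-1134832} = - \frac{1}{1134832}$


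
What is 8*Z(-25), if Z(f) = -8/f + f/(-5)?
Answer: 1064/25 ≈ 42.560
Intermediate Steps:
Z(f) = -8/f - f/5 (Z(f) = -8/f + f*(-⅕) = -8/f - f/5)
8*Z(-25) = 8*(-8/(-25) - ⅕*(-25)) = 8*(-8*(-1/25) + 5) = 8*(8/25 + 5) = 8*(133/25) = 1064/25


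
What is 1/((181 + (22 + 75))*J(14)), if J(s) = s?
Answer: 1/3892 ≈ 0.00025694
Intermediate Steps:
1/((181 + (22 + 75))*J(14)) = 1/((181 + (22 + 75))*14) = (1/14)/(181 + 97) = (1/14)/278 = (1/278)*(1/14) = 1/3892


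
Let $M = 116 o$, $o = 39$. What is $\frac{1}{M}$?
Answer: $\frac{1}{4524} \approx 0.00022104$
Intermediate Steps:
$M = 4524$ ($M = 116 \cdot 39 = 4524$)
$\frac{1}{M} = \frac{1}{4524}$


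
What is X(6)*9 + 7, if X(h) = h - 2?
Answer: 43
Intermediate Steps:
X(h) = -2 + h
X(6)*9 + 7 = (-2 + 6)*9 + 7 = 4*9 + 7 = 36 + 7 = 43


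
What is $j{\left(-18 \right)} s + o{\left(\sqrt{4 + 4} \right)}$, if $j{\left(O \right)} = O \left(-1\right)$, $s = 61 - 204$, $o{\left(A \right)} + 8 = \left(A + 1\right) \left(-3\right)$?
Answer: $-2585 - 6 \sqrt{2} \approx -2593.5$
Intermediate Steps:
$o{\left(A \right)} = -11 - 3 A$ ($o{\left(A \right)} = -8 + \left(A + 1\right) \left(-3\right) = -8 + \left(1 + A\right) \left(-3\right) = -8 - \left(3 + 3 A\right) = -11 - 3 A$)
$s = -143$
$j{\left(O \right)} = - O$
$j{\left(-18 \right)} s + o{\left(\sqrt{4 + 4} \right)} = \left(-1\right) \left(-18\right) \left(-143\right) - \left(11 + 3 \sqrt{4 + 4}\right) = 18 \left(-143\right) - \left(11 + 3 \sqrt{8}\right) = -2574 - \left(11 + 3 \cdot 2 \sqrt{2}\right) = -2574 - \left(11 + 6 \sqrt{2}\right) = -2585 - 6 \sqrt{2}$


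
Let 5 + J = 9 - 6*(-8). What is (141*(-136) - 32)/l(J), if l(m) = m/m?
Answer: -19208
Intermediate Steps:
J = 52 (J = -5 + (9 - 6*(-8)) = -5 + (9 + 48) = -5 + 57 = 52)
l(m) = 1
(141*(-136) - 32)/l(J) = (141*(-136) - 32)/1 = (-19176 - 32)*1 = -19208*1 = -19208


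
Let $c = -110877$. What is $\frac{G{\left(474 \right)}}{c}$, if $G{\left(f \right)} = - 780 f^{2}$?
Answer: $\frac{4493520}{2843} \approx 1580.6$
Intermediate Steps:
$\frac{G{\left(474 \right)}}{c} = \frac{\left(-780\right) 474^{2}}{-110877} = \left(-780\right) 224676 \left(- \frac{1}{110877}\right) = \left(-175247280\right) \left(- \frac{1}{110877}\right) = \frac{4493520}{2843}$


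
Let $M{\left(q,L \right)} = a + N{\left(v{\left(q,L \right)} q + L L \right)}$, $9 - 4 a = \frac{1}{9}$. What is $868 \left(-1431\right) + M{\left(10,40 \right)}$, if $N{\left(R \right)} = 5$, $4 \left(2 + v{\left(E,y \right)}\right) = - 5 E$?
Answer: $- \frac{11178907}{9} \approx -1.2421 \cdot 10^{6}$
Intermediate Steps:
$v{\left(E,y \right)} = -2 - \frac{5 E}{4}$ ($v{\left(E,y \right)} = -2 + \frac{\left(-5\right) E}{4} = -2 - \frac{5 E}{4}$)
$a = \frac{20}{9}$ ($a = \frac{9}{4} - \frac{1}{4 \cdot 9} = \frac{9}{4} - \frac{1}{36} = \frac{20}{9} \approx 2.2222$)
$M{\left(q,L \right)} = \frac{65}{9}$ ($M{\left(q,L \right)} = \frac{20}{9} + 5 = \frac{65}{9}$)
$868 \left(-1431\right) + M{\left(10,40 \right)} = 868 \left(-1431\right) + \frac{65}{9} = -1242108 + \frac{65}{9} = - \frac{11178907}{9}$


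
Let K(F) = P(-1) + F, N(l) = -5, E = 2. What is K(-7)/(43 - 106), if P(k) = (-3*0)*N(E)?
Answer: 1/9 ≈ 0.11111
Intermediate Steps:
P(k) = 0 (P(k) = -3*0*(-5) = 0*(-5) = 0)
K(F) = F (K(F) = 0 + F = F)
K(-7)/(43 - 106) = -7/(43 - 106) = -7/(-63) = -1/63*(-7) = 1/9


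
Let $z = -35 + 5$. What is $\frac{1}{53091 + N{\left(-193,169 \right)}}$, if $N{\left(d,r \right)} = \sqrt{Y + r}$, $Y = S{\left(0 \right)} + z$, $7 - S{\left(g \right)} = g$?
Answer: $\frac{53091}{2818654135} - \frac{\sqrt{146}}{2818654135} \approx 1.8831 \cdot 10^{-5}$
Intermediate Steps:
$S{\left(g \right)} = 7 - g$
$z = -30$
$Y = -23$ ($Y = \left(7 - 0\right) - 30 = \left(7 + 0\right) - 30 = 7 - 30 = -23$)
$N{\left(d,r \right)} = \sqrt{-23 + r}$
$\frac{1}{53091 + N{\left(-193,169 \right)}} = \frac{1}{53091 + \sqrt{-23 + 169}} = \frac{1}{53091 + \sqrt{146}}$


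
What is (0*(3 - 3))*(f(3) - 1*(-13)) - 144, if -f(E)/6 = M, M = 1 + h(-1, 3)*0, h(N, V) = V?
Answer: -144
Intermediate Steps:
M = 1 (M = 1 + 3*0 = 1 + 0 = 1)
f(E) = -6 (f(E) = -6*1 = -6)
(0*(3 - 3))*(f(3) - 1*(-13)) - 144 = (0*(3 - 3))*(-6 - 1*(-13)) - 144 = (0*0)*(-6 + 13) - 144 = 0*7 - 144 = 0 - 144 = -144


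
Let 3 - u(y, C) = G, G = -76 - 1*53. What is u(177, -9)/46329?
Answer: 44/15443 ≈ 0.0028492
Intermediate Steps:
G = -129 (G = -76 - 53 = -129)
u(y, C) = 132 (u(y, C) = 3 - 1*(-129) = 3 + 129 = 132)
u(177, -9)/46329 = 132/46329 = 132*(1/46329) = 44/15443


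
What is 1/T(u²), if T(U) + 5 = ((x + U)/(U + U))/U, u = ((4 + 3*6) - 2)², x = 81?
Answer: -51200000000/255999839919 ≈ -0.20000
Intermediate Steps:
u = 400 (u = ((4 + 18) - 2)² = (22 - 2)² = 20² = 400)
T(U) = -5 + (81 + U)/(2*U²) (T(U) = -5 + ((81 + U)/(U + U))/U = -5 + ((81 + U)/((2*U)))/U = -5 + ((81 + U)*(1/(2*U)))/U = -5 + ((81 + U)/(2*U))/U = -5 + (81 + U)/(2*U²))
1/T(u²) = 1/((81 + 400² - 10*(400²)²)/(2*(400²)²)) = 1/((½)*(81 + 160000 - 10*160000²)/160000²) = 1/((½)*(1/25600000000)*(81 + 160000 - 10*25600000000)) = 1/((½)*(1/25600000000)*(81 + 160000 - 256000000000)) = 1/((½)*(1/25600000000)*(-255999839919)) = 1/(-255999839919/51200000000) = -51200000000/255999839919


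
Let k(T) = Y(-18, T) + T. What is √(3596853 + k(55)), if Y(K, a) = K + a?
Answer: √3596945 ≈ 1896.6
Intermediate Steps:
k(T) = -18 + 2*T (k(T) = (-18 + T) + T = -18 + 2*T)
√(3596853 + k(55)) = √(3596853 + (-18 + 2*55)) = √(3596853 + (-18 + 110)) = √(3596853 + 92) = √3596945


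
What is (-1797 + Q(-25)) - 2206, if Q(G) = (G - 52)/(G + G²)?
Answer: -2401877/600 ≈ -4003.1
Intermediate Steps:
Q(G) = (-52 + G)/(G + G²)
(-1797 + Q(-25)) - 2206 = (-1797 + (-52 - 25)/((-25)*(1 - 25))) - 2206 = (-1797 - 1/25*(-77)/(-24)) - 2206 = (-1797 - 1/25*(-1/24)*(-77)) - 2206 = (-1797 - 77/600) - 2206 = -1078277/600 - 2206 = -2401877/600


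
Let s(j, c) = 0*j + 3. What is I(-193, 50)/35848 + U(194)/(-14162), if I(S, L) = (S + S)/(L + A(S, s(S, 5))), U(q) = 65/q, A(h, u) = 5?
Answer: -37145744/169279341935 ≈ -0.00021943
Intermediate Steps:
s(j, c) = 3 (s(j, c) = 0 + 3 = 3)
I(S, L) = 2*S/(5 + L) (I(S, L) = (S + S)/(L + 5) = (2*S)/(5 + L) = 2*S/(5 + L))
I(-193, 50)/35848 + U(194)/(-14162) = (2*(-193)/(5 + 50))/35848 + (65/194)/(-14162) = (2*(-193)/55)*(1/35848) + (65*(1/194))*(-1/14162) = (2*(-193)*(1/55))*(1/35848) + (65/194)*(-1/14162) = -386/55*1/35848 - 65/2747428 = -193/985820 - 65/2747428 = -37145744/169279341935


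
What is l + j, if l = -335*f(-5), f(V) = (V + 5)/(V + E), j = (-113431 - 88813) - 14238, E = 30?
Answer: -216482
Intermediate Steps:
j = -216482 (j = -202244 - 14238 = -216482)
f(V) = (5 + V)/(30 + V) (f(V) = (V + 5)/(V + 30) = (5 + V)/(30 + V))
l = 0 (l = -335*(5 - 5)/(30 - 5) = -335*0/25 = -67*0/5 = -335*0 = 0)
l + j = 0 - 216482 = -216482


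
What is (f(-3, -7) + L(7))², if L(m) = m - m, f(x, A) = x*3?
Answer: 81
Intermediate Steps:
f(x, A) = 3*x
L(m) = 0
(f(-3, -7) + L(7))² = (3*(-3) + 0)² = (-9 + 0)² = (-9)² = 81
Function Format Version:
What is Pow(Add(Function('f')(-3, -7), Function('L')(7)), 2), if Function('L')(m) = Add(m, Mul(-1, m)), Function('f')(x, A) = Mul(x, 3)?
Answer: 81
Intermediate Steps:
Function('f')(x, A) = Mul(3, x)
Function('L')(m) = 0
Pow(Add(Function('f')(-3, -7), Function('L')(7)), 2) = Pow(Add(Mul(3, -3), 0), 2) = Pow(Add(-9, 0), 2) = Pow(-9, 2) = 81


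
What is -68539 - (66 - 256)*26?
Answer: -63599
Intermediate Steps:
-68539 - (66 - 256)*26 = -68539 - (-190)*26 = -68539 - 1*(-4940) = -68539 + 4940 = -63599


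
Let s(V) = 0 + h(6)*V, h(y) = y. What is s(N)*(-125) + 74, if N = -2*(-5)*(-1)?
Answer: 7574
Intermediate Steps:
N = -10 (N = 10*(-1) = -10)
s(V) = 6*V (s(V) = 0 + 6*V = 6*V)
s(N)*(-125) + 74 = (6*(-10))*(-125) + 74 = -60*(-125) + 74 = 7500 + 74 = 7574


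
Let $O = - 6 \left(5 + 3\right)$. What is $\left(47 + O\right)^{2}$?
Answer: $1$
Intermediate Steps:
$O = -48$ ($O = \left(-6\right) 8 = -48$)
$\left(47 + O\right)^{2} = \left(47 - 48\right)^{2} = \left(-1\right)^{2} = 1$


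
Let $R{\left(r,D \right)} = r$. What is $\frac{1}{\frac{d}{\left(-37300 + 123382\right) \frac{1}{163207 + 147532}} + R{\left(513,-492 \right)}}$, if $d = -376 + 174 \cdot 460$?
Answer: $\frac{43041}{12399435881} \approx 3.4712 \cdot 10^{-6}$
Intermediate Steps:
$d = 79664$ ($d = -376 + 80040 = 79664$)
$\frac{1}{\frac{d}{\left(-37300 + 123382\right) \frac{1}{163207 + 147532}} + R{\left(513,-492 \right)}} = \frac{1}{\frac{79664}{\left(-37300 + 123382\right) \frac{1}{163207 + 147532}} + 513} = \frac{1}{\frac{79664}{86082 \cdot \frac{1}{310739}} + 513} = \frac{1}{\frac{79664}{\frac{86082}{310739}} + 513} = \frac{1}{79664 \cdot \frac{310739}{86082} + 513} = \frac{1}{\frac{12377355848}{43041} + 513} = \frac{1}{\frac{12399435881}{43041}} = \frac{43041}{12399435881}$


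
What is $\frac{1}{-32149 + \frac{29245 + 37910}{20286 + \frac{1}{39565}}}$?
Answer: $- \frac{802615591}{25800631647484} \approx -3.1108 \cdot 10^{-5}$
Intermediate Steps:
$\frac{1}{-32149 + \frac{29245 + 37910}{20286 + \frac{1}{39565}}} = \frac{1}{-32149 + \frac{67155}{20286 + \frac{1}{39565}}} = \frac{1}{-32149 + \frac{67155}{\frac{802615591}{39565}}} = \frac{1}{-32149 + 67155 \cdot \frac{39565}{802615591}} = \frac{1}{-32149 + \frac{2656987575}{802615591}} = \frac{1}{- \frac{25800631647484}{802615591}} = - \frac{802615591}{25800631647484}$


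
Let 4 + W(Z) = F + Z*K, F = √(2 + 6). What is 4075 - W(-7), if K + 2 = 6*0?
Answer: 4065 - 2*√2 ≈ 4062.2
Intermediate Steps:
K = -2 (K = -2 + 6*0 = -2 + 0 = -2)
F = 2*√2 (F = √8 = 2*√2 ≈ 2.8284)
W(Z) = -4 - 2*Z + 2*√2 (W(Z) = -4 + (2*√2 + Z*(-2)) = -4 + (2*√2 - 2*Z) = -4 + (-2*Z + 2*√2) = -4 - 2*Z + 2*√2)
4075 - W(-7) = 4075 - (-4 - 2*(-7) + 2*√2) = 4075 - (-4 + 14 + 2*√2) = 4075 - (10 + 2*√2) = 4075 + (-10 - 2*√2) = 4065 - 2*√2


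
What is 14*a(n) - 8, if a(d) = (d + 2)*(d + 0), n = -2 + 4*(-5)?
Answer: 6152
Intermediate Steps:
n = -22 (n = -2 - 20 = -22)
a(d) = d*(2 + d) (a(d) = (2 + d)*d = d*(2 + d))
14*a(n) - 8 = 14*(-22*(2 - 22)) - 8 = 14*(-22*(-20)) - 8 = 14*440 - 8 = 6160 - 8 = 6152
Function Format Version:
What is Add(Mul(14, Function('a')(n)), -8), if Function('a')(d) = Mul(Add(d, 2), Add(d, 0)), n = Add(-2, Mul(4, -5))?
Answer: 6152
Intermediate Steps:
n = -22 (n = Add(-2, -20) = -22)
Function('a')(d) = Mul(d, Add(2, d)) (Function('a')(d) = Mul(Add(2, d), d) = Mul(d, Add(2, d)))
Add(Mul(14, Function('a')(n)), -8) = Add(Mul(14, Mul(-22, Add(2, -22))), -8) = Add(Mul(14, Mul(-22, -20)), -8) = Add(Mul(14, 440), -8) = Add(6160, -8) = 6152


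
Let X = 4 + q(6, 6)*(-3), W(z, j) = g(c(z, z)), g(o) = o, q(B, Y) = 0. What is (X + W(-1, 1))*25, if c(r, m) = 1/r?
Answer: 75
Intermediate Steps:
W(z, j) = 1/z
X = 4 (X = 4 + 0*(-3) = 4 + 0 = 4)
(X + W(-1, 1))*25 = (4 + 1/(-1))*25 = (4 - 1)*25 = 3*25 = 75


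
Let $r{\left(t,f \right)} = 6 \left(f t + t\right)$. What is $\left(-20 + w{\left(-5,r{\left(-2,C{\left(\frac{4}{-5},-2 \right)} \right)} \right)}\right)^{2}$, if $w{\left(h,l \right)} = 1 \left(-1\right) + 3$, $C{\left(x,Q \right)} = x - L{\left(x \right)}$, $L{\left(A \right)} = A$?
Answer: $324$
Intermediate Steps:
$C{\left(x,Q \right)} = 0$ ($C{\left(x,Q \right)} = x - x = 0$)
$r{\left(t,f \right)} = 6 t + 6 f t$ ($r{\left(t,f \right)} = 6 \left(t + f t\right) = 6 t + 6 f t$)
$w{\left(h,l \right)} = 2$ ($w{\left(h,l \right)} = -1 + 3 = 2$)
$\left(-20 + w{\left(-5,r{\left(-2,C{\left(\frac{4}{-5},-2 \right)} \right)} \right)}\right)^{2} = \left(-20 + 2\right)^{2} = \left(-18\right)^{2} = 324$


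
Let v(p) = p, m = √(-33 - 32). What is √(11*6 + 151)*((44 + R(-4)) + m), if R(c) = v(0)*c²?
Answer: √217*(44 + I*√65) ≈ 648.16 + 118.76*I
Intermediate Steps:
m = I*√65 (m = √(-65) = I*√65 ≈ 8.0623*I)
R(c) = 0 (R(c) = 0*c² = 0)
√(11*6 + 151)*((44 + R(-4)) + m) = √(11*6 + 151)*((44 + 0) + I*√65) = √(66 + 151)*(44 + I*√65) = √217*(44 + I*√65)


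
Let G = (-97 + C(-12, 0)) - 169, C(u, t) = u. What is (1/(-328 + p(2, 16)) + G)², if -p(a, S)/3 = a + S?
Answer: 11277802809/145924 ≈ 77286.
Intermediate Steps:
p(a, S) = -3*S - 3*a (p(a, S) = -3*(a + S) = -3*(S + a) = -3*S - 3*a)
G = -278 (G = (-97 - 12) - 169 = -109 - 169 = -278)
(1/(-328 + p(2, 16)) + G)² = (1/(-328 + (-3*16 - 3*2)) - 278)² = (1/(-328 + (-48 - 6)) - 278)² = (1/(-328 - 54) - 278)² = (1/(-382) - 278)² = (-1/382 - 278)² = (-106197/382)² = 11277802809/145924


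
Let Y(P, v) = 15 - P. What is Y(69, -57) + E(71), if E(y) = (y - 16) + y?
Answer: 72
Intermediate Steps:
E(y) = -16 + 2*y (E(y) = (-16 + y) + y = -16 + 2*y)
Y(69, -57) + E(71) = (15 - 1*69) + (-16 + 2*71) = (15 - 69) + (-16 + 142) = -54 + 126 = 72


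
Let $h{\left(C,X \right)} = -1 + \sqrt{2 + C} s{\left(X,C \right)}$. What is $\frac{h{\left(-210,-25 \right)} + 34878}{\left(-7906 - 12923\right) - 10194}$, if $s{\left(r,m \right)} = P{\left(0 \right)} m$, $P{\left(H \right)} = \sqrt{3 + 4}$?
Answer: $- \frac{34877}{31023} + \frac{280 i \sqrt{91}}{10341} \approx -1.1242 + 0.2583 i$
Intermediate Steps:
$P{\left(H \right)} = \sqrt{7}$
$s{\left(r,m \right)} = m \sqrt{7}$ ($s{\left(r,m \right)} = \sqrt{7} m = m \sqrt{7}$)
$h{\left(C,X \right)} = -1 + C \sqrt{7} \sqrt{2 + C}$ ($h{\left(C,X \right)} = -1 + \sqrt{2 + C} C \sqrt{7} = -1 + C \sqrt{7} \sqrt{2 + C}$)
$\frac{h{\left(-210,-25 \right)} + 34878}{\left(-7906 - 12923\right) - 10194} = \frac{\left(-1 - 210 \sqrt{14 + 7 \left(-210\right)}\right) + 34878}{\left(-7906 - 12923\right) - 10194} = \frac{\left(-1 - 210 \sqrt{14 - 1470}\right) + 34878}{-20829 - 10194} = \frac{\left(-1 - 210 \sqrt{-1456}\right) + 34878}{-31023} = \left(\left(-1 - 210 \cdot 4 i \sqrt{91}\right) + 34878\right) \left(- \frac{1}{31023}\right) = \left(\left(-1 - 840 i \sqrt{91}\right) + 34878\right) \left(- \frac{1}{31023}\right) = \left(34877 - 840 i \sqrt{91}\right) \left(- \frac{1}{31023}\right) = - \frac{34877}{31023} + \frac{280 i \sqrt{91}}{10341}$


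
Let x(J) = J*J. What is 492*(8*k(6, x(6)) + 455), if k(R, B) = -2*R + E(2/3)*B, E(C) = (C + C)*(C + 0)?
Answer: 302580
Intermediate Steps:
x(J) = J²
E(C) = 2*C² (E(C) = (2*C)*C = 2*C²)
k(R, B) = -2*R + 8*B/9 (k(R, B) = -2*R + (2*(2/3)²)*B = -2*R + (2*(2*(⅓))²)*B = -2*R + (2*(⅔)²)*B = -2*R + (2*(4/9))*B = -2*R + 8*B/9)
492*(8*k(6, x(6)) + 455) = 492*(8*(-2*6 + (8/9)*6²) + 455) = 492*(8*(-12 + (8/9)*36) + 455) = 492*(8*(-12 + 32) + 455) = 492*(8*20 + 455) = 492*(160 + 455) = 492*615 = 302580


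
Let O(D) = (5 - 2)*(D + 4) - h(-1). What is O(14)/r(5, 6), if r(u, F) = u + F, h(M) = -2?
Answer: 56/11 ≈ 5.0909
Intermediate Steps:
r(u, F) = F + u
O(D) = 14 + 3*D (O(D) = (5 - 2)*(D + 4) - 1*(-2) = 3*(4 + D) + 2 = (12 + 3*D) + 2 = 14 + 3*D)
O(14)/r(5, 6) = (14 + 3*14)/(6 + 5) = (14 + 42)/11 = 56*(1/11) = 56/11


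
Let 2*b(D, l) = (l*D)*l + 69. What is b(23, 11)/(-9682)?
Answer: -713/4841 ≈ -0.14728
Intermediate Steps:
b(D, l) = 69/2 + D*l**2/2 (b(D, l) = ((l*D)*l + 69)/2 = ((D*l)*l + 69)/2 = (D*l**2 + 69)/2 = (69 + D*l**2)/2 = 69/2 + D*l**2/2)
b(23, 11)/(-9682) = (69/2 + (1/2)*23*11**2)/(-9682) = (69/2 + (1/2)*23*121)*(-1/9682) = (69/2 + 2783/2)*(-1/9682) = 1426*(-1/9682) = -713/4841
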